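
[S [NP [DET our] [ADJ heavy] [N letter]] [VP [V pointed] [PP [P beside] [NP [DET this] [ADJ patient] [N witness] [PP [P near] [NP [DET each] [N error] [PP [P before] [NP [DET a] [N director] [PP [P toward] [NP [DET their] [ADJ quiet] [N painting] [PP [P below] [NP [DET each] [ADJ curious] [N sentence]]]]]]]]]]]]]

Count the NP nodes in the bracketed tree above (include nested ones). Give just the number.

6

Listing each NP by its span: [NP our heavy letter]; [NP this patient witness near each error before a director toward their quiet painting below each curious sentence]; [NP each error before a director toward their quiet painting below each curious sentence]; [NP a director toward their quiet painting below each curious sentence]; [NP their quiet painting below each curious sentence]; [NP each curious sentence] — that makes 6.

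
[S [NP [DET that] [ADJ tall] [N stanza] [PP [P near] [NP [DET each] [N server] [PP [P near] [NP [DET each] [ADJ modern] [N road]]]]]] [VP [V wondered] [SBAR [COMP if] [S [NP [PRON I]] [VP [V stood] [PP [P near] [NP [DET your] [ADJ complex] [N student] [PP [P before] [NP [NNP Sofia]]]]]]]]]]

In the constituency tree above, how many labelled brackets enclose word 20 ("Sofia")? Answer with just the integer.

Path from the root down to the word: S → VP → SBAR → S → VP → PP → NP → PP → NP → NNP. That is 10 enclosing brackets.

10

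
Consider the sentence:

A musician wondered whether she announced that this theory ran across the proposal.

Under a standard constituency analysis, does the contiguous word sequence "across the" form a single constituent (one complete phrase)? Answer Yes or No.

No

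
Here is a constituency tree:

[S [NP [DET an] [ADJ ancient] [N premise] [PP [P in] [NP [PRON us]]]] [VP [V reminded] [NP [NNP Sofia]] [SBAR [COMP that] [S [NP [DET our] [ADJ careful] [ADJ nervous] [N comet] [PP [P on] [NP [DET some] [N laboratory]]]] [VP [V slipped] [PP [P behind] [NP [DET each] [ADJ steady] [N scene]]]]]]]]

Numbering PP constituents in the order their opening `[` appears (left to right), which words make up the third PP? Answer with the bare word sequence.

behind each steady scene

In left-to-right order the PP constituents are "in us"; "on some laboratory"; "behind each steady scene". Number 3 is "behind each steady scene".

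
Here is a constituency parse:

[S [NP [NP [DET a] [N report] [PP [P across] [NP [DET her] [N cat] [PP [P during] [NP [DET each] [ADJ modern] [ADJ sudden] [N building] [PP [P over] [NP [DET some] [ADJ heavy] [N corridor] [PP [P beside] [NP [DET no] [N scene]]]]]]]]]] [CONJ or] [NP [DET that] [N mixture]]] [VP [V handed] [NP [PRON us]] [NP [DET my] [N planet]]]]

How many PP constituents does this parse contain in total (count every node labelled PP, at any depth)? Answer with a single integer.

4

Listing each PP by its span: [PP across her cat during each modern sudden building over some heavy corridor beside no scene]; [PP during each modern sudden building over some heavy corridor beside no scene]; [PP over some heavy corridor beside no scene]; [PP beside no scene] — that makes 4.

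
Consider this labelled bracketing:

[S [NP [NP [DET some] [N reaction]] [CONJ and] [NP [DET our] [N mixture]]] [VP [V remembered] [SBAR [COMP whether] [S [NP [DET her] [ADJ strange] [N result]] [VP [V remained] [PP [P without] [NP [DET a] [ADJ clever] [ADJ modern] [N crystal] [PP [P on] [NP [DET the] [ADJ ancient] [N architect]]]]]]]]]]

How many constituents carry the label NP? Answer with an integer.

Scanning left to right, an opening `[NP` appears at word positions 1, 1, 4, 8, 13, 18 — 6 in total.

6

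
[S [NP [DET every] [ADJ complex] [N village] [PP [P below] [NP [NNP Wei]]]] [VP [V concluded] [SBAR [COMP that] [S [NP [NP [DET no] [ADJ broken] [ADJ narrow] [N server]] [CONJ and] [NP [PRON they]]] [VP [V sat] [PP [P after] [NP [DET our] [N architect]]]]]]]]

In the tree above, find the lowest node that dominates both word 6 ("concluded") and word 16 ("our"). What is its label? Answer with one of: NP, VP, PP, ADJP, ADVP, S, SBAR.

Word 6 lies under S → VP → V; word 16 lies under S → VP → SBAR → S → VP → PP → NP → DET. The lowest shared node is the VP.

VP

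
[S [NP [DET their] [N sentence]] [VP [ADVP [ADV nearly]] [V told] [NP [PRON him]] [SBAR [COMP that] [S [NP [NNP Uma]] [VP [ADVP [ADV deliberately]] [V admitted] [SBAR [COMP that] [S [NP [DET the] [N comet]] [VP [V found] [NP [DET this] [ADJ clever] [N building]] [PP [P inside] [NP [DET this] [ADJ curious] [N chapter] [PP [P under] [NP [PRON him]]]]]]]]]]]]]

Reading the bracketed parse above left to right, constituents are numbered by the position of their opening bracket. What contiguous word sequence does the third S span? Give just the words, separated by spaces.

the comet found this clever building inside this curious chapter under him

In left-to-right order the S constituents are "their sentence nearly told him that Uma deliberately admitted that the comet found this clever building inside this curious chapter under him"; "Uma deliberately admitted that the comet found this clever building inside this curious chapter under him"; "the comet found this clever building inside this curious chapter under him". Number 3 is "the comet found this clever building inside this curious chapter under him".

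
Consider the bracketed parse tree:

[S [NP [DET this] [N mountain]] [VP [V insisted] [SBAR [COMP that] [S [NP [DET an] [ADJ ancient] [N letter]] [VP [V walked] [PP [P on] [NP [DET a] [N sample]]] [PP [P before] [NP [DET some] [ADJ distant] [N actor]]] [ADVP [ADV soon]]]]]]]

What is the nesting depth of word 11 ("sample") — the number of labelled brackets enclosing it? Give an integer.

8

Path from the root down to the word: S → VP → SBAR → S → VP → PP → NP → N. That is 8 enclosing brackets.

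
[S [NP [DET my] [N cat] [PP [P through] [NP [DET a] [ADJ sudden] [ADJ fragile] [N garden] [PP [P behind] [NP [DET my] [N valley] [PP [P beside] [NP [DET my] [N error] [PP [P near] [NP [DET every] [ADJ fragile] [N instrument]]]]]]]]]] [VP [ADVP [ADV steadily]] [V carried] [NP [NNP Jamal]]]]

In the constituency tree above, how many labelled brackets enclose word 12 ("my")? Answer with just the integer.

9

Counting open brackets not yet closed at "my": [S [NP [PP [NP [PP [NP [PP [NP [DET = 9.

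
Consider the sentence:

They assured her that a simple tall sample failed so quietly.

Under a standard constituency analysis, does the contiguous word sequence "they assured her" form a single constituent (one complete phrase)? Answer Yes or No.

The smallest constituent containing the whole sequence is the clause [S they assured her that a simple tall sample failed so quietly], but the sequence is only part of it — it straddles the boundary between noun phrase "they" and verb phrase "assured her that a simple tall sample failed so quietly".

No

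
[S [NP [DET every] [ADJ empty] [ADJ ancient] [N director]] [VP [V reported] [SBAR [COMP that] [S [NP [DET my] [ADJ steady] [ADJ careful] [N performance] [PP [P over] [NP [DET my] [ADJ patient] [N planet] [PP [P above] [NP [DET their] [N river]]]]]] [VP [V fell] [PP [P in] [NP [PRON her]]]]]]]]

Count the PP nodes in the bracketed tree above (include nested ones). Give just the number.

3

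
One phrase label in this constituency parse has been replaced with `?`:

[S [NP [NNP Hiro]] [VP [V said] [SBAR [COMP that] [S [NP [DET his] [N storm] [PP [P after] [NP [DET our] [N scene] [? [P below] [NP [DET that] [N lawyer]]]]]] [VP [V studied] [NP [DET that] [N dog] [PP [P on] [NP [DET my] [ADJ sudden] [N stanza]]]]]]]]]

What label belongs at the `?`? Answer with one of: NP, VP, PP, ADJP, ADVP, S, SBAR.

The `?` node immediately contains: P 'below', NP. That is the internal structure of a prepositional phrase, so the label is PP.

PP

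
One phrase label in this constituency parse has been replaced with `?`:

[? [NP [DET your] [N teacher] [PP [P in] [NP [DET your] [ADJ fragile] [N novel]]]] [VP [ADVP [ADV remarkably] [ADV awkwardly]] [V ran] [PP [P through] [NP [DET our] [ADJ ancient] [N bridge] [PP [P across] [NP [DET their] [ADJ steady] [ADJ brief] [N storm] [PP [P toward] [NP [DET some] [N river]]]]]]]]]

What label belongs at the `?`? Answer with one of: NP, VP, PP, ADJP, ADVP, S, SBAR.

S

Looking at what the `?` directly dominates — NP, VP — this is a clause (S).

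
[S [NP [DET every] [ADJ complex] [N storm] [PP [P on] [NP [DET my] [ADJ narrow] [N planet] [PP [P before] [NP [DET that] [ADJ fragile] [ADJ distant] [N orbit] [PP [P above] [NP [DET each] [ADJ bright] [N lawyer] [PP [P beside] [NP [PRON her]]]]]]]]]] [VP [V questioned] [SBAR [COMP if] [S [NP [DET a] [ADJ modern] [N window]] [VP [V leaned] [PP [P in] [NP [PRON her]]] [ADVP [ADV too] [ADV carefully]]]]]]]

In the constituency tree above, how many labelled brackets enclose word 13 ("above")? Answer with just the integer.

8

The word sits inside P, which is inside PP, inside NP, inside PP, inside NP, inside PP, inside NP, inside S — 8 brackets in all.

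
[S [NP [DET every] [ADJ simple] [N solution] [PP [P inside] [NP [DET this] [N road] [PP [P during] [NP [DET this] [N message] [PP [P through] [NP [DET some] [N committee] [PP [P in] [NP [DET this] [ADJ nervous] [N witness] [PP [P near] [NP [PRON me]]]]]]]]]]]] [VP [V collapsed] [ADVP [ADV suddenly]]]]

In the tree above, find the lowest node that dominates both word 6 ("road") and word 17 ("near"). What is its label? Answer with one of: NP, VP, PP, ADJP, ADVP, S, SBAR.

NP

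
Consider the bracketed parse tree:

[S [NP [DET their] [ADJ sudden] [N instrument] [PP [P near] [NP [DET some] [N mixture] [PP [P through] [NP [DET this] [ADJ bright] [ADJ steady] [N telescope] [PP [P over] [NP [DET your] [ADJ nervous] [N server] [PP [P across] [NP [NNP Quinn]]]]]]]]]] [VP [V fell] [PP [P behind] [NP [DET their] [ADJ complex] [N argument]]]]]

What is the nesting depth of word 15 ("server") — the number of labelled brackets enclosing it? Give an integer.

9

Path from the root down to the word: S → NP → PP → NP → PP → NP → PP → NP → N. That is 9 enclosing brackets.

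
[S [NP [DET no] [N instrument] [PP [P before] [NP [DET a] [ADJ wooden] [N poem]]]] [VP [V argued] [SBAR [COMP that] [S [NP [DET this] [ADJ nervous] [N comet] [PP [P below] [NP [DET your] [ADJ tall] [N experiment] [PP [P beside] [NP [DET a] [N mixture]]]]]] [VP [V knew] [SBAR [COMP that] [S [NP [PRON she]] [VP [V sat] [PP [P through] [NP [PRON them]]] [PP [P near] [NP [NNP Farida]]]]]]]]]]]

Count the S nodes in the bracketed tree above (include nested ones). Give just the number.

3

Listing each S by its span: [S no instrument before a wooden poem argued that this nervous comet below your tall experiment beside a mixture knew that she sat through them near Farida]; [S this nervous comet below your tall experiment beside a mixture knew that she sat through them near Farida]; [S she sat through them near Farida] — that makes 3.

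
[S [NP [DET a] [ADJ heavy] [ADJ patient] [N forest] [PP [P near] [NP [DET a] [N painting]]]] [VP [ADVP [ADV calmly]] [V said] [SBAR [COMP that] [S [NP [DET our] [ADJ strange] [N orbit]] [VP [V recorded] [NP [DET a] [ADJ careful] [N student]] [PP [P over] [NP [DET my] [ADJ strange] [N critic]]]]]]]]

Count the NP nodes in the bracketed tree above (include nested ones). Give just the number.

5

Listing each NP by its span: [NP a heavy patient forest near a painting]; [NP a painting]; [NP our strange orbit]; [NP a careful student]; [NP my strange critic] — that makes 5.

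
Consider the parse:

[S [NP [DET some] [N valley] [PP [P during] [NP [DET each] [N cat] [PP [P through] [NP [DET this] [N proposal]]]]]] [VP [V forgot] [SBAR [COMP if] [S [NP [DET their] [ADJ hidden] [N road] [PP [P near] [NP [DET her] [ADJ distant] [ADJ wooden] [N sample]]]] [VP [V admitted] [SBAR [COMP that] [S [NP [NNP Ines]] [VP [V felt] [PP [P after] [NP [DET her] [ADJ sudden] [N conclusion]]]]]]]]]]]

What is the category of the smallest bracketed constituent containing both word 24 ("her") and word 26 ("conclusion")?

NP

The smallest bracket enclosing both words is [NP her sudden conclusion], so the label is NP.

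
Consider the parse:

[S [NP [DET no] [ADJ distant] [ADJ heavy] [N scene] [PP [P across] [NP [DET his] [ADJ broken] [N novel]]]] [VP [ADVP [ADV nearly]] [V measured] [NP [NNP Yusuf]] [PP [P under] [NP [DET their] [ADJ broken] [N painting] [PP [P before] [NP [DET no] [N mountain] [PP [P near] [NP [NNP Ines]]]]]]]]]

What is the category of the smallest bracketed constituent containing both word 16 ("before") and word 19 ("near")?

The smallest bracket enclosing both words is [PP before no mountain near Ines], so the label is PP.

PP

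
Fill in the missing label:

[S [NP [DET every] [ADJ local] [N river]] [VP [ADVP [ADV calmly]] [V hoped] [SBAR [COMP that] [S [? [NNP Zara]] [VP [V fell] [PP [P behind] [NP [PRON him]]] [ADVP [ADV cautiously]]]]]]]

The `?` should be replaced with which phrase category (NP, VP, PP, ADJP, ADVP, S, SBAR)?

Looking at what the `?` directly dominates — NNP 'Zara' — this is a noun phrase (NP).

NP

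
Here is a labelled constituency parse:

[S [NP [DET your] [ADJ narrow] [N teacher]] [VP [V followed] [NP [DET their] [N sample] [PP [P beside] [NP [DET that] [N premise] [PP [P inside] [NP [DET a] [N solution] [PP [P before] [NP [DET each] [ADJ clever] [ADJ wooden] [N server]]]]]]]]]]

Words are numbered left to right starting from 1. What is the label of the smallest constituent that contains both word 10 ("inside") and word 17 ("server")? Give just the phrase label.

Word 10 lies under S → VP → NP → PP → NP → PP → P; word 17 lies under S → VP → NP → PP → NP → PP → NP → PP → NP → N. The lowest shared node is the PP.

PP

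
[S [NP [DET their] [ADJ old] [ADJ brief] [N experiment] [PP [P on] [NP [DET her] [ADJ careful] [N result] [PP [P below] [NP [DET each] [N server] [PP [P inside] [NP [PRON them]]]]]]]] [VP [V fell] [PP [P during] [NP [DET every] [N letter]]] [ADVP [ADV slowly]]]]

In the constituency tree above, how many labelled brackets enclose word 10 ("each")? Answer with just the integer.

7

Path from the root down to the word: S → NP → PP → NP → PP → NP → DET. That is 7 enclosing brackets.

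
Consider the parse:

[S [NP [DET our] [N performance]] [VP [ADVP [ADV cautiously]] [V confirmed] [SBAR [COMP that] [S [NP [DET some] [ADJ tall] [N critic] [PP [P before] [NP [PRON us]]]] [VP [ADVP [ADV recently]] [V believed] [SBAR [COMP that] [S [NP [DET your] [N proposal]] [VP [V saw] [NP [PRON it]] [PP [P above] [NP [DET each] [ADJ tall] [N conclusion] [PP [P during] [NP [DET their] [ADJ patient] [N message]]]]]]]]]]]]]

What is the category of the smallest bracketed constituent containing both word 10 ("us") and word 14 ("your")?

S

Both words fall inside [S some tall critic before us recently believed that your proposal saw it above each tall conclusion during their patient message] (words 6–25), and no smaller constituent contains them both. Label: S.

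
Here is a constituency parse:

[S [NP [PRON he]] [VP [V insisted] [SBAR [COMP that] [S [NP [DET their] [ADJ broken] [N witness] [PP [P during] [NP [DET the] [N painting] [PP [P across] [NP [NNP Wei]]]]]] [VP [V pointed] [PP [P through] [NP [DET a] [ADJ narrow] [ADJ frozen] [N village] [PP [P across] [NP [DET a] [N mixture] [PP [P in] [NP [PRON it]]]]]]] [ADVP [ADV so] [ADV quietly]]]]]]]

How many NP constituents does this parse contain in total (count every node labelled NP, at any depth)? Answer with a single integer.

7

The NP constituents are: [NP he]; [NP their broken witness during the painting across Wei]; [NP the painting across Wei]; [NP Wei]; [NP a narrow frozen village across a mixture in it]; [NP a mixture in it] …. Total: 7.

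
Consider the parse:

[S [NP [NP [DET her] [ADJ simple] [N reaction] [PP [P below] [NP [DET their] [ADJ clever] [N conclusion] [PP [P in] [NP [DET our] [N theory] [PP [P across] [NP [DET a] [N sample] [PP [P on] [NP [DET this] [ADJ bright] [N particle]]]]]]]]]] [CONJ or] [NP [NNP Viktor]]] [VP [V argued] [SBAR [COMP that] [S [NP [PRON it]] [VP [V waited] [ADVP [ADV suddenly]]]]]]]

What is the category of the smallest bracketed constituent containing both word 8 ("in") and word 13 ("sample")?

PP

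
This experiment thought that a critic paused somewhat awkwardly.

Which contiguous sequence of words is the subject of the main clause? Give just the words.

this experiment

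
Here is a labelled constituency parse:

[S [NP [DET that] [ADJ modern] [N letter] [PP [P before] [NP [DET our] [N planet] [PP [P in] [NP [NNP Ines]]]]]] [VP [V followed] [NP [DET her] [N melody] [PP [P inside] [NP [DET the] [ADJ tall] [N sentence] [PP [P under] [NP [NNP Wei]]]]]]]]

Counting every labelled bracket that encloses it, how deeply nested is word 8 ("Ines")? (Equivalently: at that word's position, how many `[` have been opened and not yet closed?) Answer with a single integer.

7

Counting open brackets not yet closed at "Ines": [S [NP [PP [NP [PP [NP [NNP = 7.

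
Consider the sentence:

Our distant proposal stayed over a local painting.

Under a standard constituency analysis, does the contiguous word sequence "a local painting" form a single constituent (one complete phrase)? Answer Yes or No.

Yes

The sequence corresponds to a single NP node — the noun phrase "a local painting".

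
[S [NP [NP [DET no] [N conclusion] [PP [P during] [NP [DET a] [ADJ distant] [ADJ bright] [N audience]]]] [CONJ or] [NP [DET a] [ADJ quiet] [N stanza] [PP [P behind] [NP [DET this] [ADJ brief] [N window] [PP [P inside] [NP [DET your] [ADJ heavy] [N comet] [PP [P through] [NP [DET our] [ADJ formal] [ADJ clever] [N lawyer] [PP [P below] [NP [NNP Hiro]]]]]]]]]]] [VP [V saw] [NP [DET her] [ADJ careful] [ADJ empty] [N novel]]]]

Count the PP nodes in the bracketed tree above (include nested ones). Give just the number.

Listing each PP by its span: [PP during a distant bright audience]; [PP behind this brief window inside your heavy comet through our formal clever lawyer below Hiro]; [PP inside your heavy comet through our formal clever lawyer below Hiro]; [PP through our formal clever lawyer below Hiro]; [PP below Hiro] — that makes 5.

5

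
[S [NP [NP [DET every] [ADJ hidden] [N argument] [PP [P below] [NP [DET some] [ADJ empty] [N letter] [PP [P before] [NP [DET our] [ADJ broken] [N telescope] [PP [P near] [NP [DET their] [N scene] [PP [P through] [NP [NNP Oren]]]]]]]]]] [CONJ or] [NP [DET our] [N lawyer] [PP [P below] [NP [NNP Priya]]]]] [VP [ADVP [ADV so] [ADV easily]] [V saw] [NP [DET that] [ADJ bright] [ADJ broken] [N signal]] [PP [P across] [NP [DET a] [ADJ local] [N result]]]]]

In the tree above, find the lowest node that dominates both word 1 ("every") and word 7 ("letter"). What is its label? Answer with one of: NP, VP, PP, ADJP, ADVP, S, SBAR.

NP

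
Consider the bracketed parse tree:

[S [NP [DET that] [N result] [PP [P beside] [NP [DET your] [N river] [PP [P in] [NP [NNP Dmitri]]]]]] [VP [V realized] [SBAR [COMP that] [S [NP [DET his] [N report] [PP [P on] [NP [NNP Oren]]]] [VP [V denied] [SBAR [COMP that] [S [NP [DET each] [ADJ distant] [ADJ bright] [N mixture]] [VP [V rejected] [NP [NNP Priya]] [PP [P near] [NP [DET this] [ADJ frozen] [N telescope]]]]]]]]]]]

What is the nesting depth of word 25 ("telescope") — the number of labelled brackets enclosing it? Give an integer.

11

The word sits inside N, which is inside NP, inside PP, inside VP, inside S, inside SBAR, inside VP, inside S, inside SBAR, inside VP, inside S — 11 brackets in all.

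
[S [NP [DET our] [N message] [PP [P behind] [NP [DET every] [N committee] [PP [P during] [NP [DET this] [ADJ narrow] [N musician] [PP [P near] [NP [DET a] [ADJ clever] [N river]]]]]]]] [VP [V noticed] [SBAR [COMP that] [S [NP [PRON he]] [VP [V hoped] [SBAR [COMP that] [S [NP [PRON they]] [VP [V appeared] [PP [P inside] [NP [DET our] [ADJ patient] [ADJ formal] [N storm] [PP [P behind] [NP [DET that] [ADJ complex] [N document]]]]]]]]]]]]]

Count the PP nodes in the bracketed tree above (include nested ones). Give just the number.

5

The PP constituents are: [PP behind every committee during this narrow musician near a clever river]; [PP during this narrow musician near a clever river]; [PP near a clever river]; [PP inside our patient formal storm behind that complex document]; [PP behind that complex document]. Total: 5.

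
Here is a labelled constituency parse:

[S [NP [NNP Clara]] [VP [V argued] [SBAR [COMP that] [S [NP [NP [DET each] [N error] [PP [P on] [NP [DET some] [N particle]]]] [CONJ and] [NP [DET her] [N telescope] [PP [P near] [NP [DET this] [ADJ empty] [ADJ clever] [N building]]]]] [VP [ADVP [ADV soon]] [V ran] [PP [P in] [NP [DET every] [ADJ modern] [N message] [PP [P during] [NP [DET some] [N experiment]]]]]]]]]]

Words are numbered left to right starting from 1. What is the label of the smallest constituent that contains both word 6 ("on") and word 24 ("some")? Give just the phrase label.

Both words fall inside [S each error on some particle and her telescope near this empty clever building soon ran in every modern message during some experiment] (words 4–25), and no smaller constituent contains them both. Label: S.

S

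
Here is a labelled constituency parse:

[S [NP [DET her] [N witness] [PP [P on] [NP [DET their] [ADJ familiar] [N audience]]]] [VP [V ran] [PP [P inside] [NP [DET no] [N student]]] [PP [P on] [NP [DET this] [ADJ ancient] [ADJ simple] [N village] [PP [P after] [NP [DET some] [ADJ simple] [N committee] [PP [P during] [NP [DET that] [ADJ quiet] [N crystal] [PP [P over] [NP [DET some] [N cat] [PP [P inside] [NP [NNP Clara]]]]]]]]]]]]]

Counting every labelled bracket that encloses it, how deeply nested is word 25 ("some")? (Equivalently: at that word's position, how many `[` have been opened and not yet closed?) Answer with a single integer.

11

Path from the root down to the word: S → VP → PP → NP → PP → NP → PP → NP → PP → NP → DET. That is 11 enclosing brackets.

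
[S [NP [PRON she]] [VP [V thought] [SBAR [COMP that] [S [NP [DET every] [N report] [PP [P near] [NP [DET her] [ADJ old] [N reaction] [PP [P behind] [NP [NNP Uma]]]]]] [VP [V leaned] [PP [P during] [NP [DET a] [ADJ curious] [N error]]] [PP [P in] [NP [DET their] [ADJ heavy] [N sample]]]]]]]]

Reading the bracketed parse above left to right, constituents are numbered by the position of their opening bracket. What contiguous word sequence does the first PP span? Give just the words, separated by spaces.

near her old reaction behind Uma

In left-to-right order the PP constituents are "near her old reaction behind Uma"; "behind Uma"; "during a curious error"; "in their heavy sample". Number 1 is "near her old reaction behind Uma".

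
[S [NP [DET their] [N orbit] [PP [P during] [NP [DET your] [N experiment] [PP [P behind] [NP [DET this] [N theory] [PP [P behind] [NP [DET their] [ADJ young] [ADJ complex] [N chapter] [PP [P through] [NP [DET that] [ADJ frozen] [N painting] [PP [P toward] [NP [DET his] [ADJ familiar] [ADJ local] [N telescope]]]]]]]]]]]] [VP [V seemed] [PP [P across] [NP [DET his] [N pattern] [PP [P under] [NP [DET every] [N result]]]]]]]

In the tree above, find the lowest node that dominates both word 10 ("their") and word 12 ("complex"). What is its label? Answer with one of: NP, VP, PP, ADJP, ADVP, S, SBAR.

NP

Both words fall inside [NP their young complex chapter through that frozen painting toward his familiar local telescope] (words 10–22), and no smaller constituent contains them both. Label: NP.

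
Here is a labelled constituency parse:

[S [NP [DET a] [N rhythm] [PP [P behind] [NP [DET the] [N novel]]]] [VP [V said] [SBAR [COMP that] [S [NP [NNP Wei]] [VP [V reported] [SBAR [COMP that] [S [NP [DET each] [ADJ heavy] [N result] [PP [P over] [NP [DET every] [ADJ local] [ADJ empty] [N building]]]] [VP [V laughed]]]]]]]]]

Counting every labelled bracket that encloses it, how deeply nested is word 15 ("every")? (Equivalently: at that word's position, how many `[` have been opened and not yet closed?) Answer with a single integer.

Counting open brackets not yet closed at "every": [S [VP [SBAR [S [VP [SBAR [S [NP [PP [NP [DET = 11.

11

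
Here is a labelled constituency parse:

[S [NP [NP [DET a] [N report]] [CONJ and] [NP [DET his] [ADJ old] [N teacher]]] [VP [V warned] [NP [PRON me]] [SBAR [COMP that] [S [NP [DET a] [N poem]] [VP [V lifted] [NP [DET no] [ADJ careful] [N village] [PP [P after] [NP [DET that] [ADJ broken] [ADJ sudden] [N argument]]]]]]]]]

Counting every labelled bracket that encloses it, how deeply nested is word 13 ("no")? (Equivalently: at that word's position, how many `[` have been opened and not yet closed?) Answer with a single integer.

7

Counting open brackets not yet closed at "no": [S [VP [SBAR [S [VP [NP [DET = 7.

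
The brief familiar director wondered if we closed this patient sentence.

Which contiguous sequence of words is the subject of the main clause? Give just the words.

In the main clause the verb is "wondered"; the NP preceding it, "the brief familiar director", is the subject.

the brief familiar director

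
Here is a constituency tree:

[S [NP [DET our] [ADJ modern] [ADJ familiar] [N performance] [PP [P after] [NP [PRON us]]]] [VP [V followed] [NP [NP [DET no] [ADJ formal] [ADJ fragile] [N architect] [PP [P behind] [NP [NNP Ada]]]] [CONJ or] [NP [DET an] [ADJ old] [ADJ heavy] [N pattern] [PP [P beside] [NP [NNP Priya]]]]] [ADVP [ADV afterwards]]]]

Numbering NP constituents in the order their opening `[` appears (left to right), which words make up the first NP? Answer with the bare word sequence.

The NP opening brackets appear, in order, over: "our modern familiar performance after us"; "us"; "no formal fragile architect behind Ada or an old heavy pattern beside Priya"; "no formal fragile architect behind Ada"; "Ada"; "an old heavy pattern beside Priya"; "Priya". The first one spans "our modern familiar performance after us".

our modern familiar performance after us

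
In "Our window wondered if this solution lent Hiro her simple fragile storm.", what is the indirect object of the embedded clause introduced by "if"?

The verb of the embedded clause introduced by "if" is "lent"; its indirect object is the NP "Hiro".

Hiro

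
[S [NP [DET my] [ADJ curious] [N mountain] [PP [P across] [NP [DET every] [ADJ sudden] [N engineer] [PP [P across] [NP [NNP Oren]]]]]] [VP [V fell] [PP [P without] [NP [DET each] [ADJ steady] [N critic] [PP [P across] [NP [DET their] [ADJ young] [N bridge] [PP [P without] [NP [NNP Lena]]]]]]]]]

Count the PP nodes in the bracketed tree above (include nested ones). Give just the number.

5

The PP constituents are: [PP across every sudden engineer across Oren]; [PP across Oren]; [PP without each steady critic across their young bridge without Lena]; [PP across their young bridge without Lena]; [PP without Lena]. Total: 5.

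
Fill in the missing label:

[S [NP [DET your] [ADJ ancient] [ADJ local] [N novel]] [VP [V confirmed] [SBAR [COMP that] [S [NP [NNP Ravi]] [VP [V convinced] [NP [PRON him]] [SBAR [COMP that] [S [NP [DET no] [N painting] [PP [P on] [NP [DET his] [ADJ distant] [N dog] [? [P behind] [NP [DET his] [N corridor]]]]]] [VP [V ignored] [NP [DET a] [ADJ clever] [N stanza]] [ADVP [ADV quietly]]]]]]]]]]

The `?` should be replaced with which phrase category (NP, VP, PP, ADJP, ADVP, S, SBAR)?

The `?` node immediately contains: P 'behind', NP. That is the internal structure of a prepositional phrase, so the label is PP.

PP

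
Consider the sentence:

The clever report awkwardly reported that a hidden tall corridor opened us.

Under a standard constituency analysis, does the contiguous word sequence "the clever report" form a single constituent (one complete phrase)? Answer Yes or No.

Yes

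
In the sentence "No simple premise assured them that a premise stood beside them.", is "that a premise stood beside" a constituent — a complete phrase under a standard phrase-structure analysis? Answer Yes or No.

No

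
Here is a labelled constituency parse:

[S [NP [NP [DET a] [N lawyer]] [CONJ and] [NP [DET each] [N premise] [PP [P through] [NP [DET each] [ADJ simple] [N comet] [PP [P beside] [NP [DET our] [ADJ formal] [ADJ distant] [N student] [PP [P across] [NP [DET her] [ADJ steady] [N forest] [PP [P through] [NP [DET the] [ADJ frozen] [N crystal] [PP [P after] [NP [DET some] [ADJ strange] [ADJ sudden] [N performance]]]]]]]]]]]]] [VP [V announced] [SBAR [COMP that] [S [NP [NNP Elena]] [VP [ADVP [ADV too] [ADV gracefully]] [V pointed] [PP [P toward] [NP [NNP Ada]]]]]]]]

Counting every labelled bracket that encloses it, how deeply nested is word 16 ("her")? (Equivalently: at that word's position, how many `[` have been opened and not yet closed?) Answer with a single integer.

Path from the root down to the word: S → NP → NP → PP → NP → PP → NP → PP → NP → DET. That is 10 enclosing brackets.

10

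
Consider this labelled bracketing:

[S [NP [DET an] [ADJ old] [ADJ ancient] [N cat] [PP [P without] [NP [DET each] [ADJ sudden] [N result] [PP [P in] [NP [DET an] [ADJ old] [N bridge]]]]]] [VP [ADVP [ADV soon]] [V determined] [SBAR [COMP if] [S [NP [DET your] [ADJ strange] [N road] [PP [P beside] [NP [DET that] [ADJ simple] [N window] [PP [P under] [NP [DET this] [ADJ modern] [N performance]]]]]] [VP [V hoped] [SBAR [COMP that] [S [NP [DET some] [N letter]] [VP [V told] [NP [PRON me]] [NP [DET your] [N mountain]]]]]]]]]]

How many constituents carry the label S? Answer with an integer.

Listing each S by its span: [S an old ancient cat without each sudden result in an old bridge soon determined if your strange road beside that simple window under this modern performance hoped that some letter told me your mountain]; [S your strange road beside that simple window under this modern performance hoped that some letter told me your mountain]; [S some letter told me your mountain] — that makes 3.

3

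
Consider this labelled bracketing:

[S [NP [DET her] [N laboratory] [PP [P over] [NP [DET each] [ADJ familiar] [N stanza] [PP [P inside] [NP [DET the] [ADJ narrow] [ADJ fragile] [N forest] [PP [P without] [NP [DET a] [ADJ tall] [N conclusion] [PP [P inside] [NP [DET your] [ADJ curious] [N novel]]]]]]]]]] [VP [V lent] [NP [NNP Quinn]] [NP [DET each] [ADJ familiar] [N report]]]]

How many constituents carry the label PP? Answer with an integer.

4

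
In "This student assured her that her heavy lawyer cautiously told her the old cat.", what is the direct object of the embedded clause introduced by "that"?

the old cat

Within the embedded clause introduced by "that", the direct object of "told" is "the old cat".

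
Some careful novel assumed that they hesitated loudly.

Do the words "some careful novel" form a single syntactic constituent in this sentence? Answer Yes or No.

"some careful novel" is exactly the noun phrase [NP some careful novel], a complete constituent.

Yes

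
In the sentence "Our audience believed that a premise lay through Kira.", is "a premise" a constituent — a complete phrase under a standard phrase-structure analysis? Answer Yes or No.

Yes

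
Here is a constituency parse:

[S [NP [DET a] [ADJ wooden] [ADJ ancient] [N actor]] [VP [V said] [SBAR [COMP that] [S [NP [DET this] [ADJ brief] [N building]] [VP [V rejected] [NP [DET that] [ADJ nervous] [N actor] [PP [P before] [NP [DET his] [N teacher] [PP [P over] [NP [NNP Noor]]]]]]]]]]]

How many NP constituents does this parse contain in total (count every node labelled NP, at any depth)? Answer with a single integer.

Scanning left to right, an opening `[NP` appears at word positions 1, 7, 11, 15, 18 — 5 in total.

5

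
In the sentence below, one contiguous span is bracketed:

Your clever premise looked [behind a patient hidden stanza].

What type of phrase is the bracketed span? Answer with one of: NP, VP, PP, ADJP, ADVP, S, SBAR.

PP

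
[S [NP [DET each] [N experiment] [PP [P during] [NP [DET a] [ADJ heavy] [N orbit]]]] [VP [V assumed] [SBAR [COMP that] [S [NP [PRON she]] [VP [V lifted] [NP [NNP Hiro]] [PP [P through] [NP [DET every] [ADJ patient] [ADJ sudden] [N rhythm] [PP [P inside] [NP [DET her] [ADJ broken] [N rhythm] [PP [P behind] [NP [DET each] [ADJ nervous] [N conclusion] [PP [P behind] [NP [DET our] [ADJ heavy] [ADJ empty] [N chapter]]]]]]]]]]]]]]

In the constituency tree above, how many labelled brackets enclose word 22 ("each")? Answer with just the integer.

12

The word sits inside DET, which is inside NP, inside PP, inside NP, inside PP, inside NP, inside PP, inside VP, inside S, inside SBAR, inside VP, inside S — 12 brackets in all.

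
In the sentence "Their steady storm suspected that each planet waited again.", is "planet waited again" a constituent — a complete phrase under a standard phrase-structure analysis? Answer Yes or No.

The smallest constituent containing the whole sequence is the clause [S each planet waited again], but the sequence is only part of it — it straddles the boundary between noun phrase "each planet" and verb phrase "waited again".

No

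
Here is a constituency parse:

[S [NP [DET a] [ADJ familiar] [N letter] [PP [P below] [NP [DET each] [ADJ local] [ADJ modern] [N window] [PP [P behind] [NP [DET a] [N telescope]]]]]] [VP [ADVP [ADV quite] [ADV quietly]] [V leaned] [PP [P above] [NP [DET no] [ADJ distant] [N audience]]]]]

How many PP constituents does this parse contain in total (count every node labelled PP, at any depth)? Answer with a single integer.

Listing each PP by its span: [PP below each local modern window behind a telescope]; [PP behind a telescope]; [PP above no distant audience] — that makes 3.

3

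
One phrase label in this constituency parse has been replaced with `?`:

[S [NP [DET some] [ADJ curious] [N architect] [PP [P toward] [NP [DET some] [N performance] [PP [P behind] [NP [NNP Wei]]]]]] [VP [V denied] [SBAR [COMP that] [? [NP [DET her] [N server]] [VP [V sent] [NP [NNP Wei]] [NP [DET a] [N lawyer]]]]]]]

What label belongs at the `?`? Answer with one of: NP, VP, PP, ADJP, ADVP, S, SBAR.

S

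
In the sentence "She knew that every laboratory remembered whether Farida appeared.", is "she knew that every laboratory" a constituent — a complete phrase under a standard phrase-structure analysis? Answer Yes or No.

No

The sequence begins inside the noun phrase "she" and ends inside the verb phrase "knew that every laboratory remembered whether Farida appeared"; it crosses a phrase boundary, so no single node in the tree spans exactly those words.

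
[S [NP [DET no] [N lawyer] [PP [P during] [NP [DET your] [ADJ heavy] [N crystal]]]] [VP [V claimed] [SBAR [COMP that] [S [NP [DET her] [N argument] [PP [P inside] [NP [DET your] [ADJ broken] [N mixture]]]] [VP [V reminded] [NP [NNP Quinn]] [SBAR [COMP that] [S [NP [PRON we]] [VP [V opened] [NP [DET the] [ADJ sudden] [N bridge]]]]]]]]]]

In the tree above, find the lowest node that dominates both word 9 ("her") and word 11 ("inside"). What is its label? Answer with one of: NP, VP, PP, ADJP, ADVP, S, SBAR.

NP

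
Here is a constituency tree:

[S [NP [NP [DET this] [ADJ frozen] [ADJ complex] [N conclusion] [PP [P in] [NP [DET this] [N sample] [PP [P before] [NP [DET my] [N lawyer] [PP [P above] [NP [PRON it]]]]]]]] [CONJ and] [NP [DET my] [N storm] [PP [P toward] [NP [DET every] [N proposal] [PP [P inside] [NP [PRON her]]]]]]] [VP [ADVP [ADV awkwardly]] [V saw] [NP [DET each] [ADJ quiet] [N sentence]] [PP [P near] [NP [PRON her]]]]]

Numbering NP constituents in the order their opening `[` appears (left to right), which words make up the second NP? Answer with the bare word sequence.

this frozen complex conclusion in this sample before my lawyer above it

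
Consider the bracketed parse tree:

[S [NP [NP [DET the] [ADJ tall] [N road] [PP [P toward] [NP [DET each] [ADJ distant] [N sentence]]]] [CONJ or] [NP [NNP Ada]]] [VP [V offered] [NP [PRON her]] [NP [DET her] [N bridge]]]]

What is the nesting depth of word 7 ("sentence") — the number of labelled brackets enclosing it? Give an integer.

6

The word sits inside N, which is inside NP, inside PP, inside NP, inside NP, inside S — 6 brackets in all.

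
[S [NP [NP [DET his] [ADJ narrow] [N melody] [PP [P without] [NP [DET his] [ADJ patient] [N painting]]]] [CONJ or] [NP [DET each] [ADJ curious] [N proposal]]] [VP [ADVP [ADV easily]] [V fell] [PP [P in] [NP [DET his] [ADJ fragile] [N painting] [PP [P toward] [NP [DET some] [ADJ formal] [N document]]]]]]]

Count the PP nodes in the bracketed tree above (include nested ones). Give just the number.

3

Listing each PP by its span: [PP without his patient painting]; [PP in his fragile painting toward some formal document]; [PP toward some formal document] — that makes 3.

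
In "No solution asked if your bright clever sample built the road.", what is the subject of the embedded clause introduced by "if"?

your bright clever sample

"your bright clever sample" is the NP that combines with the VP headed by "built" to form the embedded clause introduced by "if" — the subject.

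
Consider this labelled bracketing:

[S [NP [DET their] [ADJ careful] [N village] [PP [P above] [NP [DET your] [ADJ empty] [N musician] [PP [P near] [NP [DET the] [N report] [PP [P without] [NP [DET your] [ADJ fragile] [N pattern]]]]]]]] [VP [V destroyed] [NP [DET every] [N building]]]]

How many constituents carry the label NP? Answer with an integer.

5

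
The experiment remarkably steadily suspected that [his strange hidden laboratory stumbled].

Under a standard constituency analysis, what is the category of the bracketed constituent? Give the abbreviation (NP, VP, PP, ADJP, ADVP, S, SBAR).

The bracketed span "his strange hidden laboratory stumbled" is headed by "stumbled", making it a clause (S).

S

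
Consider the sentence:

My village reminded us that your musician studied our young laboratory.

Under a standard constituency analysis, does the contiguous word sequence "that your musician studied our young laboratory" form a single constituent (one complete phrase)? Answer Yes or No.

Yes

These words form the whole subordinate clause headed by "that", so yes — one constituent.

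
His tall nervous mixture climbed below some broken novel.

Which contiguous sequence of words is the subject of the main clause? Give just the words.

his tall nervous mixture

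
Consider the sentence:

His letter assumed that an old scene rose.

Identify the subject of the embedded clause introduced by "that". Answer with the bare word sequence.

an old scene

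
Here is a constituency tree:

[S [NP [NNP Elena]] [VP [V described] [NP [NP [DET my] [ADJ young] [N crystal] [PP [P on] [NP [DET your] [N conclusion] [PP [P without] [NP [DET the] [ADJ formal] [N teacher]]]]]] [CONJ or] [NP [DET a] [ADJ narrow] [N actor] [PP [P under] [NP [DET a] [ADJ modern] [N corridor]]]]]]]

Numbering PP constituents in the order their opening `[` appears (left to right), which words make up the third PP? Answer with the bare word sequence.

under a modern corridor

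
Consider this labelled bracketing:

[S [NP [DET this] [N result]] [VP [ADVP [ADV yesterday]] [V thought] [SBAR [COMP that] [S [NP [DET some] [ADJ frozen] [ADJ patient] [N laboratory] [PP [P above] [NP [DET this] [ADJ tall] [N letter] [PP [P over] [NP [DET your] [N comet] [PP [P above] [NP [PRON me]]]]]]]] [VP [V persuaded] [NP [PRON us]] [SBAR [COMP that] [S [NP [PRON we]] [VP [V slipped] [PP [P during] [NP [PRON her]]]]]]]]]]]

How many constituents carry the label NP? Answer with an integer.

Listing each NP by its span: [NP this result]; [NP some frozen patient laboratory above this tall letter over your comet above me]; [NP this tall letter over your comet above me]; [NP your comet above me]; [NP me]; [NP us] … — that makes 8.

8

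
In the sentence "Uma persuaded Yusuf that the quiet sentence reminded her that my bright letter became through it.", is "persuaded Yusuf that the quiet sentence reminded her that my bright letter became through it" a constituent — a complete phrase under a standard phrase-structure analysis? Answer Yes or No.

Yes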